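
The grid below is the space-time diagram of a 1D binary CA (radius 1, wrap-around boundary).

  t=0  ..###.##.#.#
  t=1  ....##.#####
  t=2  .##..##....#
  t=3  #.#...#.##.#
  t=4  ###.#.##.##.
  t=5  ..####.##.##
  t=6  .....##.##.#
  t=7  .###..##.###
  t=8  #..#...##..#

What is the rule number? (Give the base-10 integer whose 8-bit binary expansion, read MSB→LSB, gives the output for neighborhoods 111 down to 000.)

  [7] ### => .  t=0,i=3
  [6] ##. => #  t=0,i=4
  [5] #.# => #  t=0,i=5
  [4] #.. => .  t=0,i=0
  [3] .## => .  t=0,i=2
  [2] .#. => #  t=0,i=9
  [1] ..# => .  t=0,i=1
  [0] ... => #  t=1,i=1
  bits 01100101 = 101

101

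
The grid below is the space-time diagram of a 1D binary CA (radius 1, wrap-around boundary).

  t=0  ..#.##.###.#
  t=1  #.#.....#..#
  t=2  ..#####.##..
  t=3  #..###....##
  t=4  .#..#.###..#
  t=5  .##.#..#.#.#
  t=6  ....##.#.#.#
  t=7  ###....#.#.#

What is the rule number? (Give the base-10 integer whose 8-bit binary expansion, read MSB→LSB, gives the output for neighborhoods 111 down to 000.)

149

  [7] ### => #  t=0,i=8
  [6] ##. => .  t=0,i=5
  [5] #.# => .  t=0,i=3
  [4] #.. => #  t=0,i=0
  [3] .## => .  t=0,i=4
  [2] .#. => #  t=0,i=2
  [1] ..# => .  t=0,i=1
  [0] ... => #  t=1,i=4
  bits 10010101 = 149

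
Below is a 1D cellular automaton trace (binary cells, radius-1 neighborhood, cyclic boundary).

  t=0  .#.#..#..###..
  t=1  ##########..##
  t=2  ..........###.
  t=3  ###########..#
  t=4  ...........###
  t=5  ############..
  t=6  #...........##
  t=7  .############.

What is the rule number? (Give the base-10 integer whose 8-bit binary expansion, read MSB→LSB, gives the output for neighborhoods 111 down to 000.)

63

  [7] ### => .  t=0,i=10
  [6] ##. => .  t=0,i=11
  [5] #.# => #  t=0,i=2
  [4] #.. => #  t=0,i=4
  [3] .## => #  t=0,i=9
  [2] .#. => #  t=0,i=1
  [1] ..# => #  t=0,i=0
  [0] ... => #  t=0,i=13
  bits 00111111 = 63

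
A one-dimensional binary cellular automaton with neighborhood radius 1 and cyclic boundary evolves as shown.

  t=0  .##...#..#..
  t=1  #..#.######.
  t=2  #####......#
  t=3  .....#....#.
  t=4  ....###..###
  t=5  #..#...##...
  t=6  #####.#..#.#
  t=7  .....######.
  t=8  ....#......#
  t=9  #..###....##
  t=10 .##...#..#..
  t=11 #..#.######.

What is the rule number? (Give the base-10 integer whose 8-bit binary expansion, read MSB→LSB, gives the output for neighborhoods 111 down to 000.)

54

  ###|.  b7=0 t=1,i=6
  ##.|.  b6=0 t=0,i=2
  #.#|#  b5=1 t=1,i=4
  #..|#  b4=1 t=0,i=3
  .##|.  b3=0 t=0,i=1
  .#.|#  b2=1 t=0,i=6
  ..#|#  b1=1 t=0,i=0
  ...|.  b0=0 t=0,i=4
  bits 00110110 = 54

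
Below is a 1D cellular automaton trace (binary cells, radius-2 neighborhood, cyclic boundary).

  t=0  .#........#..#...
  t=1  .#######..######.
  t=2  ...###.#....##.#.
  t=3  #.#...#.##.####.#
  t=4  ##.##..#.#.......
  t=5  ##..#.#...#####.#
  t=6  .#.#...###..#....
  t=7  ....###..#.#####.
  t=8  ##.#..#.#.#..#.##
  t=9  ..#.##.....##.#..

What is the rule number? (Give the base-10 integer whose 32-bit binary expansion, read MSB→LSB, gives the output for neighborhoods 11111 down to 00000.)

2500279129

  #####|#  b31=1 t=1,i=3
  ####.|.  b30=0 t=1,i=6
  ###.#|.  b29=0 t=2,i=5
  ###..|#  b28=1 t=1,i=7
  ##.##|.  b27=0 t=3,i=10
  ##.#.|#  b26=1 t=2,i=6
  ##..#|.  b25=0 t=1,i=8
  ##...|#  b24=1 t=7,i=16
  #.###|.  b23=0 t=3,i=11
  #.##.|.  b22=0 t=3,i=8
  #.#.#|.  b21=0 t=8,i=8
  #.#..|.  b20=0 t=2,i=7
  #..##|.  b19=0 t=1,i=0
  #..#.|#  b18=1 t=0,i=12
  #...#|#  b17=1 t=3,i=4
  #....|#  b16=1 t=0,i=3
  .####|.  b15=0 t=1,i=2
  .###.|.  b14=0 t=2,i=4
  .##.#|#  b13=1 t=2,i=13
  .##..|#  b12=1 t=4,i=4
  .#.##|#  b11=1 t=3,i=7
  .#.#.|.  b10=0 t=4,i=8
  .#..#|#  b9=1 t=0,i=11
  .#...|#  b8=1 t=0,i=2
  ..###|.  b7=0 t=1,i=1
  ..##.|#  b6=1 t=2,i=12
  ..#.#|.  b5=0 t=3,i=6
  ..#..|#  b4=1 t=0,i=1
  ...##|#  b3=1 t=2,i=2
  ...#.|.  b2=0 t=0,i=0
  ....#|.  b1=0 t=0,i=8
  .....|#  b0=1 t=0,i=4
  bits 10010101000001110011101101011001 = 2500279129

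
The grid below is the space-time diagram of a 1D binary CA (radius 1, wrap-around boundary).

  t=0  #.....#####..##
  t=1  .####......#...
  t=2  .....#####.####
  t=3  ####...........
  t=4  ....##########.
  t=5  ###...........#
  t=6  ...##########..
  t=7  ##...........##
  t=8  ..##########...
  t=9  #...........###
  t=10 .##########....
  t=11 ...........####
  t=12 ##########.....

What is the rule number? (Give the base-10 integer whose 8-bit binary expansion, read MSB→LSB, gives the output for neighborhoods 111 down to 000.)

21

  nb ###: next=.  (t=0,i=7, bit7=0)
  nb ##.: next=.  (t=0,i=0, bit6=0)
  nb #.#: next=.  (t=2,i=10, bit5=0)
  nb #..: next=#  (t=0,i=1, bit4=1)
  nb .##: next=.  (t=0,i=6, bit3=0)
  nb .#.: next=#  (t=1,i=11, bit2=1)
  nb ..#: next=.  (t=0,i=5, bit1=0)
  nb ...: next=#  (t=0,i=2, bit0=1)
  bits 00010101 = 21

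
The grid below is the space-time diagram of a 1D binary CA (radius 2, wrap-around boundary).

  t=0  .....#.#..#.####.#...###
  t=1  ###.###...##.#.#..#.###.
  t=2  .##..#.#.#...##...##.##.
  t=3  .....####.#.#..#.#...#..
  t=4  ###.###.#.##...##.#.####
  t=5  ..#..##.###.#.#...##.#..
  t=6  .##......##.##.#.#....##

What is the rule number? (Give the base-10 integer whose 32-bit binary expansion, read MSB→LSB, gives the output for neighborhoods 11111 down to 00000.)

  [31] ##### => .  t=4,i=0
  [30] ####. => .  t=0,i=14
  [29] ###.# => #  t=0,i=15
  [28] ###.. => .  t=0,i=23
  [27] ##.## => .  t=1,i=3
  [26] ##.#. => .  t=0,i=16
  [25] ##..# => .  t=2,i=3
  [24] ##... => #  t=0,i=0
  [23] #.### => .  t=0,i=12
  [22] #.##. => #  t=2,i=21
  [21] #.#.# => #  t=1,i=13
  [20] #.#.. => .  t=0,i=7
  [19] #..## => .  t=2,i=0
  [18] #..#. => .  t=0,i=9
  [17] #...# => .  t=0,i=19
  [16] #.... => #  t=0,i=1
  [15] .#### => #  t=0,i=13
  [14] .###. => #  t=0,i=22
  [13] .##.# => .  t=1,i=11
  [12] .##.. => .  t=2,i=2
  [11] .#.## => #  t=0,i=11
  [10] .#.#. => #  t=0,i=6
  [9] .#..# => .  t=0,i=8
  [8] .#... => #  t=0,i=18
  [7] ..### => #  t=0,i=21
  [6] ..##. => .  t=1,i=10
  [5] ..#.# => #  t=0,i=5
  [4] ..#.. => #  t=3,i=21
  [3] ...## => #  t=0,i=20
  [2] ...#. => #  t=0,i=4
  [1] ....# => .  t=0,i=3
  [0] ..... => #  t=0,i=2
  bits 00100001011000011100110110111101 = 560057789

560057789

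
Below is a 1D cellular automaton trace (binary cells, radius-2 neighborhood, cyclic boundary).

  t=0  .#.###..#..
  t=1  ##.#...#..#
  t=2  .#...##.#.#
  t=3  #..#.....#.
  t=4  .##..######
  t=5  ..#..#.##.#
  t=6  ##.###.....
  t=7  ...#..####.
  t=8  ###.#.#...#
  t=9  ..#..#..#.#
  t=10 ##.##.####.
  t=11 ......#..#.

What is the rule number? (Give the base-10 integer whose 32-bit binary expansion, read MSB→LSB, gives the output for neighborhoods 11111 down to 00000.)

  nb #####: next=#  (t=4,i=7, bit31=1)
  nb ####.: next=.  (t=4,i=9, bit30=0)
  nb ###.#: next=#  (t=1,i=1, bit29=1)
  nb ###..: next=.  (t=0,i=5, bit28=0)
  nb ##.##: next=.  (t=4,i=0, bit27=0)
  nb ##.#.: next=.  (t=1,i=2, bit26=0)
  nb ##..#: next=.  (t=0,i=6, bit25=0)
  nb ##...: next=#  (t=6,i=6, bit24=1)
  nb #.###: next=#  (t=0,i=3, bit23=1)
  nb #.##.: next=.  (t=4,i=1, bit22=0)
  nb #.#.#: next=.  (t=2,i=8, bit21=0)
  nb #.#..: next=.  (t=1,i=3, bit20=0)
  nb #..##: next=.  (t=1,i=9, bit19=0)
  nb #..#.: next=#  (t=0,i=7, bit18=1)
  nb #...#: next=#  (t=0,i=10, bit17=1)
  nb #....: next=#  (t=3,i=5, bit16=1)
  nb .####: next=.  (t=4,i=6, bit15=0)
  nb .###.: next=.  (t=0,i=4, bit14=0)
  nb .##.#: next=.  (t=2,i=6, bit13=0)
  nb .##..: next=#  (t=4,i=2, bit12=1)
  nb .#.##: next=.  (t=0,i=2, bit11=0)
  nb .#.#.: next=#  (t=2,i=0, bit10=1)
  nb .#..#: next=#  (t=1,i=8, bit9=1)
  nb .#...: next=.  (t=0,i=9, bit8=0)
  nb ..###: next=#  (t=1,i=10, bit7=1)
  nb ..##.: next=.  (t=2,i=5, bit6=0)
  nb ..#.#: next=#  (t=0,i=1, bit5=1)
  nb ..#..: next=.  (t=0,i=8, bit4=0)
  nb ...##: next=.  (t=2,i=4, bit3=0)
  nb ...#.: next=#  (t=0,i=0, bit2=1)
  nb ....#: next=#  (t=3,i=7, bit1=1)
  nb .....: next=#  (t=3,i=6, bit0=1)
  bits 10100001100001110001011010100111 = 2709984935

2709984935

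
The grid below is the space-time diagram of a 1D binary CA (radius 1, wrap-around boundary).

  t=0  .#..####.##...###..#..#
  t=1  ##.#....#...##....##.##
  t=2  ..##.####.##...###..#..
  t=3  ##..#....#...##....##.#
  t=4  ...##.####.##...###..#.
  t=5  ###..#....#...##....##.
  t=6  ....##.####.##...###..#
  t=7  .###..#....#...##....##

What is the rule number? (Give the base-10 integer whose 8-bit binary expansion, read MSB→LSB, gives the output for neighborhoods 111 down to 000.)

  ###|.  b7=0 t=0,i=5
  ##.|.  b6=0 t=0,i=7
  #.#|#  b5=1 t=0,i=0
  #..|.  b4=0 t=0,i=2
  .##|.  b3=0 t=0,i=4
  .#.|#  b2=1 t=0,i=1
  ..#|#  b1=1 t=0,i=3
  ...|#  b0=1 t=0,i=12
  bits 00100111 = 39

39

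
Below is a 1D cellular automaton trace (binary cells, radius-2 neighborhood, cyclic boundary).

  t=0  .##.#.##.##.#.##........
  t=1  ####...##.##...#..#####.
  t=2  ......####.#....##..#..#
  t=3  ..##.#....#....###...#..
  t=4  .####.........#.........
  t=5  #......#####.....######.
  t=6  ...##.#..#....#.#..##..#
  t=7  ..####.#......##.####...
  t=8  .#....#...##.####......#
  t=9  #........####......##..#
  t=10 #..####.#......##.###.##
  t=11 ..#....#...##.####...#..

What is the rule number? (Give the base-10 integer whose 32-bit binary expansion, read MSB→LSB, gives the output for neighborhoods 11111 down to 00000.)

2349348457

  ##### -> #   bit 31 = 1  t=1,i=20
  ####. -> .   bit 30 = 0  t=1,i=2
  ###.# -> .   bit 29 = 0  t=1,i=22
  ###.. -> .   bit 28 = 0  t=1,i=3
  ##.## -> #   bit 27 = 1  t=0,i=8
  ##.#. -> #   bit 26 = 1  t=0,i=3
  ##..# -> .   bit 25 = 0  t=2,i=18
  ##... -> .   bit 24 = 0  t=0,i=16
  #.### -> .   bit 23 = 0  t=1,i=0
  #.##. -> .   bit 22 = 0  t=0,i=6
  #.#.# -> .   bit 21 = 0  t=0,i=4
  #.#.. -> .   bit 20 = 0  t=2,i=11
  #..## -> #   bit 19 = 1  t=1,i=17
  #..#. -> .   bit 18 = 0  t=2,i=19
  #...# -> .   bit 17 = 0  t=1,i=5
  #.... -> .   bit 16 = 0  t=0,i=17
  .#### -> .   bit 15 = 0  t=1,i=1
  .###. -> .   bit 14 = 0  t=3,i=16
  .##.# -> #   bit 13 = 1  t=0,i=2
  .##.. -> #   bit 12 = 1  t=0,i=15
  .#.## -> .   bit 11 = 0  t=0,i=5
  .#.#. -> #   bit 10 = 1  t=6,i=15
  .#..# -> #   bit 9 = 1  t=1,i=16
  .#... -> .   bit 8 = 0  t=2,i=0
  ..### -> .   bit 7 = 0  t=1,i=18
  ..##. -> #   bit 6 = 1  t=0,i=1
  ..#.# -> #   bit 5 = 1  t=6,i=14
  ..#.. -> .   bit 4 = 0  t=1,i=15
  ...## -> #   bit 3 = 1  t=0,i=0
  ...#. -> .   bit 2 = 0  t=1,i=14
  ....# -> .   bit 1 = 0  t=0,i=23
  ..... -> #   bit 0 = 1  t=0,i=18
  bits 10001100000010000011011001101001 = 2349348457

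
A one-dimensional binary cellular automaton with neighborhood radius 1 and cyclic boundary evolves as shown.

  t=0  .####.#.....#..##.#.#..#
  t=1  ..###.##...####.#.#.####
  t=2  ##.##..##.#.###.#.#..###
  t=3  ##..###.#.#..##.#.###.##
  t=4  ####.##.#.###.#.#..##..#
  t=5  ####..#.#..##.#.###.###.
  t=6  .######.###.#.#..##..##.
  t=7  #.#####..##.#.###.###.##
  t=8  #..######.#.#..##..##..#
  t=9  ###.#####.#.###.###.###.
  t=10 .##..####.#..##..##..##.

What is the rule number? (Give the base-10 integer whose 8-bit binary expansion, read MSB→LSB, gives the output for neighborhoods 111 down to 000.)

214

  [7] ### => #  t=0,i=2
  [6] ##. => #  t=0,i=4
  [5] #.# => .  t=0,i=0
  [4] #.. => #  t=0,i=7
  [3] .## => .  t=0,i=1
  [2] .#. => #  t=0,i=6
  [1] ..# => #  t=0,i=11
  [0] ... => .  t=0,i=8
  bits 11010110 = 214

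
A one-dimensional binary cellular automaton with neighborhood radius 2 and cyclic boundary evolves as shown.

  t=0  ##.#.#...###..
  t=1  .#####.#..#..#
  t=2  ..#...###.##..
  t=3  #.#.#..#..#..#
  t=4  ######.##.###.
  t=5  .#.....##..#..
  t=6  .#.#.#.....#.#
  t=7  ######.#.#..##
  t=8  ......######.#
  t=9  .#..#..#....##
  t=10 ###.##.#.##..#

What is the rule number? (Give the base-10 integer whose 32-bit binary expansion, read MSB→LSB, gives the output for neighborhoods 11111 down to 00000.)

75228690

  #####|.  b31=0 t=1,i=3
  ####.|.  b30=0 t=1,i=4
  ###.#|.  b29=0 t=1,i=5
  ###..|.  b28=0 t=0,i=11
  ##.##|.  b27=0 t=2,i=9
  ##.#.|#  b26=1 t=0,i=2
  ##..#|.  b25=0 t=0,i=12
  ##...|.  b24=0 t=2,i=12
  #.###|.  b23=0 t=1,i=1
  #.##.|#  b22=1 t=2,i=10
  #.#.#|#  b21=1 t=0,i=3
  #.#..|#  b20=1 t=0,i=5
  #..##|#  b19=1 t=0,i=13
  #..#.|.  b18=0 t=1,i=9
  #...#|#  b17=1 t=0,i=7
  #....|#  b16=1 t=2,i=13
  .####|#  b15=1 t=1,i=2
  .###.|#  b14=1 t=0,i=10
  .##.#|#  b13=1 t=0,i=1
  .##..|.  b12=0 t=2,i=11
  .#.##|.  b11=0 t=1,i=0
  .#.#.|#  b10=1 t=0,i=4
  .#..#|#  b9=1 t=1,i=8
  .#...|.  b8=0 t=0,i=6
  ..###|.  b7=0 t=0,i=9
  ..##.|.  b6=0 t=0,i=0
  ..#.#|.  b5=0 t=1,i=13
  ..#..|#  b4=1 t=1,i=10
  ...##|.  b3=0 t=0,i=8
  ...#.|.  b2=0 t=2,i=1
  ....#|#  b1=1 t=2,i=0
  .....|.  b0=0 t=5,i=4
  bits 00000100011110111110011000010010 = 75228690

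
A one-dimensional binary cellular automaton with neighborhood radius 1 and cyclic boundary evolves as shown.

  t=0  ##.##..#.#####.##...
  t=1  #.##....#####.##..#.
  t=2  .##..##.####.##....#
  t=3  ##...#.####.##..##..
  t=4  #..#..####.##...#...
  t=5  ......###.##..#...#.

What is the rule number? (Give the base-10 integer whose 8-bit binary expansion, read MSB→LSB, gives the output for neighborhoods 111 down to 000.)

169

  [7] ### => #  t=0,i=10
  [6] ##. => .  t=0,i=1
  [5] #.# => #  t=0,i=2
  [4] #.. => .  t=0,i=5
  [3] .## => #  t=0,i=0
  [2] .#. => .  t=0,i=7
  [1] ..# => .  t=0,i=6
  [0] ... => #  t=0,i=18
  bits 10101001 = 169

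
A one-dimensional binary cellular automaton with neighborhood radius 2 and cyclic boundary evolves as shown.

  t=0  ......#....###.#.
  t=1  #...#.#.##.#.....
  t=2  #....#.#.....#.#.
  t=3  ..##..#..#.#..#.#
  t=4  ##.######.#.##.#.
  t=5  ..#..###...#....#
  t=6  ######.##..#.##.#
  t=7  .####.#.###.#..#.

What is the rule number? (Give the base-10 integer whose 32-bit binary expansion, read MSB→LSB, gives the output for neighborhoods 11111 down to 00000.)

3675070098

  #####|#  b31=1 t=4,i=5
  ####.|#  b30=1 t=4,i=7
  ###.#|.  b29=0 t=0,i=13
  ###..|#  b28=1 t=5,i=7
  ##.##|#  b27=1 t=4,i=2
  ##.#.|.  b26=0 t=0,i=14
  ##..#|#  b25=1 t=3,i=4
  ##...|#  b24=1 t=5,i=8
  #.###|.  b23=0 t=4,i=3
  #.##.|.  b22=0 t=1,i=8
  #.#.#|.  b21=0 t=1,i=6
  #.#..|.  b20=0 t=0,i=15
  #..##|#  b19=1 t=3,i=1
  #..#.|#  b18=1 t=3,i=5
  #...#|.  b17=0 t=1,i=2
  #....|#  b16=1 t=0,i=0
  .####|.  b15=0 t=4,i=4
  .###.|.  b14=0 t=0,i=12
  .##.#|.  b13=0 t=1,i=9
  .##..|#  b12=1 t=3,i=3
  .#.##|#  b11=1 t=1,i=7
  .#.#.|#  b10=1 t=1,i=5
  .#..#|#  b9=1 t=3,i=0
  .#...|.  b8=0 t=0,i=7
  ..###|#  b7=1 t=0,i=11
  ..##.|.  b6=0 t=3,i=2
  ..#.#|.  b5=0 t=1,i=4
  ..#..|#  b4=1 t=0,i=6
  ...##|.  b3=0 t=0,i=10
  ...#.|.  b2=0 t=0,i=5
  ....#|#  b1=1 t=0,i=4
  .....|.  b0=0 t=0,i=1
  bits 11011011000011010001111010010010 = 3675070098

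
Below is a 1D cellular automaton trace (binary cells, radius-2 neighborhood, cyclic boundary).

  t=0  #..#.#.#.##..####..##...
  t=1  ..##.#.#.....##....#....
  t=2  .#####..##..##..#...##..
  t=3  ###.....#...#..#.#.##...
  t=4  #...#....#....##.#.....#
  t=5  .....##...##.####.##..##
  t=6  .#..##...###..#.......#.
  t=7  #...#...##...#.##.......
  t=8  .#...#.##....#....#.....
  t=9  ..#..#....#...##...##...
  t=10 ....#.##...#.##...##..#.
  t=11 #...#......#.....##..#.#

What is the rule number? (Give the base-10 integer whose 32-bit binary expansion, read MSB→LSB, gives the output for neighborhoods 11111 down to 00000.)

  [31] ##### => .  t=2,i=3
  [30] ####. => .  t=0,i=15
  [29] ###.# => .  t=5,i=16
  [28] ###.. => .  t=0,i=16
  [27] ##.## => .  t=5,i=12
  [26] ##.#. => #  t=1,i=4
  [25] ##..# => .  t=0,i=11
  [24] ##... => .  t=0,i=21
  [23] #.### => .  t=5,i=13
  [22] #.##. => .  t=0,i=9
  [21] #.#.# => #  t=0,i=5
  [20] #.#.. => .  t=1,i=7
  [19] #..## => .  t=0,i=12
  [18] #..#. => #  t=0,i=2
  [17] #...# => .  t=0,i=22
  [16] #.... => #  t=1,i=9
  [15] .#### => #  t=0,i=14
  [14] .###. => .  t=3,i=1
  [13] .##.# => #  t=1,i=3
  [12] .##.. => .  t=0,i=10
  [11] .#.## => .  t=0,i=8
  [10] .#.#. => .  t=0,i=4
  [9] .#..# => .  t=0,i=1
  [8] .#... => #  t=1,i=8
  [7] ..### => #  t=0,i=13
  [6] ..##. => #  t=0,i=19
  [5] ..#.# => #  t=0,i=3
  [4] ..#.. => .  t=0,i=0
  [3] ...## => #  t=1,i=1
  [2] ...#. => .  t=0,i=23
  [1] ....# => .  t=1,i=0
  [0] ..... => .  t=1,i=10
  bits 00000100001001011010000111101000 = 69575144

69575144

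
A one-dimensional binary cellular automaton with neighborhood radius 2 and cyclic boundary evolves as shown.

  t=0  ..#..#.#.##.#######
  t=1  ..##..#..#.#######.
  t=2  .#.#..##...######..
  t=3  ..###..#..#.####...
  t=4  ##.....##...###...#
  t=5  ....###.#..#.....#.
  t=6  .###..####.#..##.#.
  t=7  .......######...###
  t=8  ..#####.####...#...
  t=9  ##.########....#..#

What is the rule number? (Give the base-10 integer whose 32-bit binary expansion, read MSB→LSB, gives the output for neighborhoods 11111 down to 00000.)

3973092891

  [31] ##### => #  t=0,i=14
  [30] ####. => #  t=0,i=17
  [29] ###.# => #  t=5,i=6
  [28] ###.. => .  t=0,i=18
  [27] ##.## => #  t=0,i=11
  [26] ##.#. => #  t=5,i=7
  [25] ##..# => .  t=0,i=0
  [24] ##... => .  t=1,i=18
  [23] #.### => #  t=0,i=12
  [22] #.##. => #  t=0,i=9
  [21] #.#.# => .  t=0,i=7
  [20] #.#.. => #  t=2,i=3
  [19] #..## => .  t=2,i=5
  [18] #..#. => .  t=0,i=1
  [17] #...# => .  t=1,i=0
  [16] #.... => .  t=3,i=17
  [15] .#### => #  t=0,i=13
  [14] .###. => .  t=3,i=3
  [13] .##.# => .  t=0,i=10
  [12] .##.. => #  t=1,i=3
  [11] .#.## => .  t=0,i=8
  [10] .#.#. => #  t=0,i=6
  [9] .#..# => #  t=0,i=3
  [8] .#... => .  t=5,i=12
  [7] ..### => .  t=2,i=11
  [6] ..##. => .  t=1,i=2
  [5] ..#.# => .  t=0,i=5
  [4] ..#.. => #  t=0,i=2
  [3] ...## => #  t=1,i=1
  [2] ...#. => .  t=2,i=0
  [1] ....# => #  t=3,i=0
  [0] ..... => #  t=3,i=18
  bits 11101100110100001001011000011011 = 3973092891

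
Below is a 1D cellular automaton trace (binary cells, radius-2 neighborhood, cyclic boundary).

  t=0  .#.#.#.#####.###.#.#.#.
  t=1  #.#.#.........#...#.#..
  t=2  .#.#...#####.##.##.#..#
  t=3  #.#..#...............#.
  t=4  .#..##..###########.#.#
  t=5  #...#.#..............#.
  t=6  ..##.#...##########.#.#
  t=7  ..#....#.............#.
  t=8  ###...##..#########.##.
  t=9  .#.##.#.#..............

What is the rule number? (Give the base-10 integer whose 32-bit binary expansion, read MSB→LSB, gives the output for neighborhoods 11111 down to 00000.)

  #####|.  b31=0 t=0,i=9
  ####.|.  b30=0 t=0,i=10
  ###.#|.  b29=0 t=0,i=11
  ###..|.  b28=0 t=8,i=2
  ##.##|.  b27=0 t=0,i=12
  ##.#.|.  b26=0 t=0,i=16
  ##..#|#  b25=1 t=4,i=6
  ##...|#  b24=1 t=8,i=3
  #.###|.  b23=0 t=0,i=7
  #.##.|.  b22=0 t=2,i=13
  #.#.#|.  b21=0 t=0,i=3
  #.#..|.  b20=0 t=0,i=21
  #..##|.  b19=0 t=4,i=3
  #..#.|#  b18=1 t=0,i=0
  #...#|#  b17=1 t=1,i=16
  #....|.  b16=0 t=1,i=6
  .####|.  b15=0 t=0,i=8
  .###.|#  b14=1 t=0,i=14
  .##.#|.  b13=0 t=2,i=14
  .##..|.  b12=0 t=4,i=5
  .#.##|.  b11=0 t=0,i=6
  .#.#.|#  b10=1 t=0,i=2
  .#..#|.  b9=0 t=0,i=22
  .#...|.  b8=0 t=1,i=5
  ..###|.  b7=0 t=2,i=7
  ..##.|#  b6=1 t=4,i=4
  ..#.#|.  b5=0 t=0,i=1
  ..#..|#  b4=1 t=1,i=14
  ...##|.  b3=0 t=2,i=6
  ...#.|#  b2=1 t=1,i=13
  ....#|.  b1=0 t=1,i=12
  .....|#  b0=1 t=1,i=7
  bits 00000011000001100100010001010101 = 50742357

50742357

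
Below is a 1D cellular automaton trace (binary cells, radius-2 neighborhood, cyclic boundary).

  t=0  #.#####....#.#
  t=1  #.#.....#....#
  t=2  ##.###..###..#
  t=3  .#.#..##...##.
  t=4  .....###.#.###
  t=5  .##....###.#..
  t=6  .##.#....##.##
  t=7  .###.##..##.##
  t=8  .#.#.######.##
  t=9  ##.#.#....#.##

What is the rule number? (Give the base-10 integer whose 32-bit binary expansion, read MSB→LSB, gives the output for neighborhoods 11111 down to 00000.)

652947793

  #####|.  b31=0 t=0,i=4
  ####.|.  b30=0 t=0,i=5
  ###.#|#  b29=1 t=2,i=1
  ###..|.  b28=0 t=0,i=6
  ##.##|.  b27=0 t=0,i=1
  ##.#.|#  b26=1 t=1,i=1
  ##..#|#  b25=1 t=2,i=6
  ##...|.  b24=0 t=0,i=7
  #.###|#  b23=1 t=0,i=2
  #.##.|#  b22=1 t=0,i=13
  #.#.#|#  b21=1 t=4,i=9
  #.#..|.  b20=0 t=1,i=2
  #..##|#  b19=1 t=2,i=7
  #..#.|.  b18=0 t=3,i=0
  #...#|#  b17=1 t=3,i=9
  #....|#  b16=1 t=0,i=8
  .####|.  b15=0 t=0,i=3
  .###.|.  b14=0 t=2,i=0
  .##.#|#  b13=1 t=0,i=0
  .##..|#  b12=1 t=3,i=7
  .#.##|.  b11=0 t=0,i=12
  .#.#.|.  b10=0 t=3,i=2
  .#..#|.  b9=0 t=3,i=4
  .#...|#  b8=1 t=1,i=3
  ..###|.  b7=0 t=2,i=8
  ..##.|#  b6=1 t=1,i=13
  ..#.#|.  b5=0 t=0,i=11
  ..#..|#  b4=1 t=1,i=8
  ...##|.  b3=0 t=1,i=12
  ...#.|.  b2=0 t=0,i=10
  ....#|.  b1=0 t=0,i=9
  .....|#  b0=1 t=1,i=5
  bits 00100110111010110011000101010001 = 652947793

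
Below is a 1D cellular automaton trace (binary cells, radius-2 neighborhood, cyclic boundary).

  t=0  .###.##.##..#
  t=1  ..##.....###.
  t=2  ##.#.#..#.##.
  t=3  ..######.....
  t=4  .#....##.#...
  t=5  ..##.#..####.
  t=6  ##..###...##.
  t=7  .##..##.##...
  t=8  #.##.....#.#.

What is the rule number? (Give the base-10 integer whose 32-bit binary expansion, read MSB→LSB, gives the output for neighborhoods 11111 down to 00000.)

  #####|.  b31=0 t=3,i=4
  ####.|#  b30=1 t=3,i=6
  ###.#|#  b29=1 t=0,i=3
  ###..|#  b28=1 t=1,i=11
  ##.##|.  b27=0 t=0,i=4
  ##.#.|#  b26=1 t=2,i=2
  ##..#|#  b25=1 t=0,i=10
  ##...|.  b24=0 t=1,i=4
  #.###|.  b23=0 t=0,i=1
  #.##.|.  b22=0 t=0,i=5
  #.#.#|#  b21=1 t=2,i=3
  #.#..|#  b20=1 t=2,i=5
  #..##|.  b19=0 t=5,i=7
  #..#.|#  b18=1 t=0,i=11
  #...#|#  b17=1 t=1,i=0
  #....|#  b16=1 t=1,i=5
  .####|.  b15=0 t=3,i=3
  .###.|#  b14=1 t=0,i=2
  .##.#|.  b13=0 t=0,i=6
  .##..|#  b12=1 t=0,i=9
  .#.##|.  b11=0 t=0,i=0
  .#.#.|#  b10=1 t=2,i=4
  .#..#|#  b9=1 t=2,i=6
  .#...|#  b8=1 t=4,i=2
  ..###|.  b7=0 t=1,i=9
  ..##.|.  b6=0 t=1,i=2
  ..#.#|.  b5=0 t=0,i=12
  ..#..|.  b4=0 t=4,i=1
  ...##|#  b3=1 t=1,i=1
  ...#.|.  b2=0 t=4,i=0
  ....#|.  b1=0 t=1,i=7
  .....|.  b0=0 t=1,i=6
  bits 01110110001101110101011100001000 = 1983338248

1983338248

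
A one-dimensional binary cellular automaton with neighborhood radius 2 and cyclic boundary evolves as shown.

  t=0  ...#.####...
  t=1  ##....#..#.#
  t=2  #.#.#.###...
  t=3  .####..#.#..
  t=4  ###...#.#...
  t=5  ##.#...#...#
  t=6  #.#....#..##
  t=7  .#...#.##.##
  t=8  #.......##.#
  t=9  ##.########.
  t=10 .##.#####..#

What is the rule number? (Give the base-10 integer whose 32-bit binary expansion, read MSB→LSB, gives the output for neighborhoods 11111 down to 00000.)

2368009947

  ##### -> #   bit 31 = 1  t=9,i=5
  ####. -> .   bit 30 = 0  t=0,i=7
  ###.# -> .   bit 29 = 0  t=5,i=1
  ###.. -> .   bit 28 = 0  t=0,i=8
  ##.## -> #   bit 27 = 1  t=7,i=9
  ##.#. -> #   bit 26 = 1  t=5,i=2
  ##..# -> .   bit 25 = 0  t=3,i=5
  ##... -> #   bit 24 = 1  t=0,i=9
  #.### -> .   bit 23 = 0  t=0,i=5
  #.##. -> .   bit 22 = 0  t=7,i=7
  #.#.# -> #   bit 21 = 1  t=2,i=2
  #.#.. -> .   bit 20 = 0  t=3,i=9
  #..## -> .   bit 19 = 0  t=6,i=9
  #..#. -> #   bit 18 = 1  t=1,i=8
  #...# -> .   bit 17 = 0  t=2,i=10
  #.... -> .   bit 16 = 0  t=0,i=10
  .#### -> #   bit 15 = 1  t=0,i=6
  .###. -> #   bit 14 = 1  t=1,i=0
  .##.# -> #   bit 13 = 1  t=7,i=8
  .##.. -> #   bit 12 = 1  t=8,i=0
  .#.## -> .   bit 11 = 0  t=0,i=4
  .#.#. -> #   bit 10 = 1  t=2,i=1
  .#..# -> #   bit 9 = 1  t=1,i=7
  .#... -> .   bit 8 = 0  t=3,i=10
  ..### -> #   bit 7 = 1  t=3,i=1
  ..##. -> #   bit 6 = 1  t=8,i=8
  ..#.# -> .   bit 5 = 0  t=0,i=3
  ..#.. -> #   bit 4 = 1  t=1,i=6
  ...## -> #   bit 3 = 1  t=3,i=0
  ...#. -> .   bit 2 = 0  t=0,i=2
  ....# -> #   bit 1 = 1  t=0,i=1
  ..... -> #   bit 0 = 1  t=0,i=0
  bits 10001101001001001111011011011011 = 2368009947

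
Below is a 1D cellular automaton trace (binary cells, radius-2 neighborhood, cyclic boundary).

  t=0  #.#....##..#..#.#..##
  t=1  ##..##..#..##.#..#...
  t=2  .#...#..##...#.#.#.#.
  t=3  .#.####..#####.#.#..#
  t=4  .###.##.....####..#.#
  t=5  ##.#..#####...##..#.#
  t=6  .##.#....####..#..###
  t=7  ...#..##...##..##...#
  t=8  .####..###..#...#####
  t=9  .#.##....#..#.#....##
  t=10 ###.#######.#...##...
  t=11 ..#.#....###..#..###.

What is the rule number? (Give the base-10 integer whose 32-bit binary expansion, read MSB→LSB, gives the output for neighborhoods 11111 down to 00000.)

1973623351

  #####|.  b31=0 t=3,i=11
  ####.|#  b30=1 t=3,i=5
  ###.#|#  b29=1 t=0,i=0
  ###..|#  b28=1 t=3,i=6
  ##.##|.  b27=0 t=4,i=4
  ##.#.|#  b26=1 t=0,i=1
  ##..#|.  b25=0 t=0,i=9
  ##...|#  b24=1 t=2,i=10
  #.###|#  b23=1 t=3,i=3
  #.##.|.  b22=0 t=4,i=5
  #.#.#|#  b21=1 t=2,i=15
  #.#..|.  b20=0 t=0,i=2
  #..##|.  b19=0 t=0,i=18
  #..#.|.  b18=0 t=0,i=10
  #...#|#  b17=1 t=1,i=19
  #....|#  b16=1 t=0,i=4
  .####|.  b15=0 t=3,i=4
  .###.|.  b14=0 t=0,i=20
  .##.#|.  b13=0 t=1,i=12
  .##..|#  b12=1 t=0,i=8
  .#.##|#  b11=1 t=3,i=2
  .#.#.|.  b10=0 t=0,i=15
  .#..#|#  b9=1 t=0,i=12
  .#...|.  b8=0 t=0,i=3
  ..###|.  b7=0 t=0,i=19
  ..##.|.  b6=0 t=0,i=7
  ..#.#|#  b5=1 t=0,i=14
  ..#..|#  b4=1 t=0,i=11
  ...##|.  b3=0 t=0,i=6
  ...#.|#  b2=1 t=2,i=4
  ....#|#  b1=1 t=0,i=5
  .....|#  b0=1 t=4,i=9
  bits 01110101101000110001101000110111 = 1973623351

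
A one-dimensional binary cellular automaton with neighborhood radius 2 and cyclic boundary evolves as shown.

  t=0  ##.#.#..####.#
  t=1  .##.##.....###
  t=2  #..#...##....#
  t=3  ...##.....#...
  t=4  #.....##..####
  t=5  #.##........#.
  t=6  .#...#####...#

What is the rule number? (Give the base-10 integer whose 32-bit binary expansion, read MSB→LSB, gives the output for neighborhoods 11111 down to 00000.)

  ##### -> #   bit 31 = 1  t=4,i=12
  ####. -> .   bit 30 = 0  t=0,i=10
  ###.# -> #   bit 29 = 1  t=0,i=1
  ###.. -> #   bit 28 = 1  t=4,i=0
  ##.## -> #   bit 27 = 1  t=0,i=12
  ##.#. -> #   bit 26 = 1  t=0,i=2
  ##..# -> .   bit 25 = 0  t=2,i=1
  ##... -> .   bit 24 = 0  t=1,i=6
  #.### -> #   bit 23 = 1  t=0,i=13
  #.##. -> .   bit 22 = 0  t=1,i=1
  #.#.# -> .   bit 21 = 0  t=0,i=3
  #.#.. -> #   bit 20 = 1  t=0,i=5
  #..## -> .   bit 19 = 0  t=0,i=7
  #..#. -> .   bit 18 = 0  t=2,i=2
  #...# -> .   bit 17 = 0  t=2,i=5
  #.... -> #   bit 16 = 1  t=1,i=7
  .#### -> .   bit 15 = 0  t=0,i=9
  .###. -> .   bit 14 = 0  t=0,i=0
  .##.# -> .   bit 13 = 0  t=1,i=2
  .##.. -> .   bit 12 = 0  t=1,i=5
  .#.## -> #   bit 11 = 1  t=5,i=1
  .#.#. -> #   bit 10 = 1  t=0,i=4
  .#..# -> .   bit 9 = 0  t=0,i=6
  .#... -> #   bit 8 = 1  t=2,i=4
  ..### -> .   bit 7 = 0  t=0,i=8
  ..##. -> .   bit 6 = 0  t=2,i=7
  ..#.# -> .   bit 5 = 0  t=5,i=12
  ..#.. -> #   bit 4 = 1  t=2,i=3
  ...## -> .   bit 3 = 0  t=1,i=10
  ...#. -> .   bit 2 = 0  t=3,i=9
  ....# -> .   bit 1 = 0  t=1,i=9
  ..... -> #   bit 0 = 1  t=1,i=8
  bits 10111100100100010000110100010001 = 3163622673

3163622673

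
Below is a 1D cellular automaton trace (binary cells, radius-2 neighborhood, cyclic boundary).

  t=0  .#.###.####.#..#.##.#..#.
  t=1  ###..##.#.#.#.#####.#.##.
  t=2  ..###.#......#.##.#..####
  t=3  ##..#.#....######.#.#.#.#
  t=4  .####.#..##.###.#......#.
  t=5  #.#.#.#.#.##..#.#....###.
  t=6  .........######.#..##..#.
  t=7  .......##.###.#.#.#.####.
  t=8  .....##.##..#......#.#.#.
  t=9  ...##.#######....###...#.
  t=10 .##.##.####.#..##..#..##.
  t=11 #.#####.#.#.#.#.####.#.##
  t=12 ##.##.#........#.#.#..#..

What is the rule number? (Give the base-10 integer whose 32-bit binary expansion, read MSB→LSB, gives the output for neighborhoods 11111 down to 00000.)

  #####|#  b31=1 t=1,i=16
  ####.|.  b30=0 t=0,i=9
  ###.#|#  b29=1 t=0,i=5
  ###..|#  b28=1 t=1,i=2
  ##.##|#  b27=1 t=0,i=6
  ##.#.|.  b26=0 t=0,i=11
  ##..#|#  b25=1 t=1,i=3
  ##...|.  b24=0 t=7,i=24
  #.###|.  b23=0 t=0,i=3
  #.##.|#  b22=1 t=0,i=17
  #.#.#|.  b21=0 t=1,i=8
  #.#..|#  b20=1 t=0,i=12
  #..##|#  b19=1 t=1,i=4
  #..#.|#  b18=1 t=0,i=0
  #...#|.  b17=0 t=9,i=21
  #....|.  b16=0 t=2,i=8
  .####|#  b15=1 t=0,i=8
  .###.|.  b14=0 t=0,i=4
  .##.#|#  b13=1 t=0,i=18
  .##..|#  b12=1 t=5,i=11
  .#.##|#  b11=1 t=0,i=2
  .#.#.|.  b10=0 t=1,i=9
  .#..#|.  b9=0 t=0,i=13
  .#...|.  b8=0 t=2,i=7
  ..###|.  b7=0 t=2,i=2
  ..##.|.  b6=0 t=1,i=5
  ..#.#|#  b5=1 t=0,i=1
  ..#..|#  b4=1 t=0,i=23
  ...##|#  b3=1 t=3,i=10
  ...#.|#  b2=1 t=2,i=12
  ....#|#  b1=1 t=2,i=11
  .....|.  b0=0 t=2,i=9
  bits 10111010010111001011100000111110 = 3126638654

3126638654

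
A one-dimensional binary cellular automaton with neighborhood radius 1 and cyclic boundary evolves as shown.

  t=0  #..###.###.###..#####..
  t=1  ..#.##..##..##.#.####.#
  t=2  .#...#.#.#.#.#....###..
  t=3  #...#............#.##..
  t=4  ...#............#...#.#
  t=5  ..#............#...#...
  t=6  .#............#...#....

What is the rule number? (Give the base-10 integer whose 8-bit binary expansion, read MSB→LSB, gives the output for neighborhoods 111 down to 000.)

  ###|#  b7=1 t=0,i=4
  ##.|#  b6=1 t=0,i=5
  #.#|.  b5=0 t=0,i=6
  #..|.  b4=0 t=0,i=1
  .##|.  b3=0 t=0,i=3
  .#.|.  b2=0 t=0,i=0
  ..#|#  b1=1 t=0,i=2
  ...|.  b0=0 t=2,i=3
  bits 11000010 = 194

194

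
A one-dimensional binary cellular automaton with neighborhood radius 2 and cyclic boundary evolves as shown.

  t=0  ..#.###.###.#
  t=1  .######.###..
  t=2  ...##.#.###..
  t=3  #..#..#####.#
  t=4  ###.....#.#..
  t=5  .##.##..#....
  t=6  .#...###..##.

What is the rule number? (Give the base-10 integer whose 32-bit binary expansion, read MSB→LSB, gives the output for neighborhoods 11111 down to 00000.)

2997180513

  ##### -> #   bit 31 = 1  t=1,i=3
  ####. -> .   bit 30 = 0  t=1,i=5
  ###.# -> #   bit 29 = 1  t=0,i=6
  ###.. -> #   bit 28 = 1  t=1,i=10
  ##.## -> .   bit 27 = 0  t=0,i=7
  ##.#. -> .   bit 26 = 0  t=0,i=11
  ##..# -> #   bit 25 = 1  t=3,i=1
  ##... -> .   bit 24 = 0  t=1,i=11
  #.### -> #   bit 23 = 1  t=0,i=4
  #.##. -> .   bit 22 = 0  t=3,i=12
  #.#.# -> #   bit 21 = 1  t=2,i=6
  #.#.. -> .   bit 20 = 0  t=0,i=12
  #..## -> .   bit 19 = 0  t=3,i=5
  #..#. -> #   bit 18 = 1  t=0,i=1
  #...# -> .   bit 17 = 0  t=1,i=12
  #.... -> #   bit 16 = 1  t=2,i=12
  .#### -> .   bit 15 = 0  t=1,i=2
  .###. -> #   bit 14 = 1  t=0,i=5
  .##.# -> .   bit 13 = 0  t=2,i=4
  .##.. -> #   bit 12 = 1  t=3,i=0
  .#.## -> #   bit 11 = 1  t=0,i=3
  .#.#. -> .   bit 10 = 0  t=4,i=9
  .#..# -> .   bit 9 = 0  t=0,i=0
  .#... -> .   bit 8 = 0  t=5,i=9
  ..### -> .   bit 7 = 0  t=1,i=1
  ..##. -> #   bit 6 = 1  t=2,i=3
  ..#.# -> #   bit 5 = 1  t=0,i=2
  ..#.. -> .   bit 4 = 0  t=3,i=3
  ...## -> .   bit 3 = 0  t=1,i=0
  ...#. -> .   bit 2 = 0  t=4,i=7
  ....# -> .   bit 1 = 0  t=2,i=1
  ..... -> #   bit 0 = 1  t=2,i=0
  bits 10110010101001010101100001100001 = 2997180513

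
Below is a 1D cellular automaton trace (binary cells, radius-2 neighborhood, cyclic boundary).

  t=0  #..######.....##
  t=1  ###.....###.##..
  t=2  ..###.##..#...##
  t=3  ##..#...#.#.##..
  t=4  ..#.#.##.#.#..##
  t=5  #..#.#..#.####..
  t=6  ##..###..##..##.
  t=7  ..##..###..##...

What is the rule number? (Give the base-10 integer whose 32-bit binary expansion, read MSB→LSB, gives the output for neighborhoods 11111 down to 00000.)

932908574

  [31] ##### => .  t=0,i=5
  [30] ####. => .  t=0,i=7
  [29] ###.# => #  t=1,i=10
  [28] ###.. => #  t=0,i=0
  [27] ##.## => .  t=1,i=11
  [26] ##.#. => #  t=4,i=8
  [25] ##..# => #  t=0,i=1
  [24] ##... => #  t=0,i=9
  [23] #.### => #  t=5,i=10
  [22] #.##. => .  t=1,i=12
  [21] #.#.# => .  t=3,i=10
  [20] #.#.. => #  t=4,i=11
  [19] #..## => #  t=0,i=2
  [18] #..#. => .  t=2,i=9
  [17] #...# => #  t=2,i=12
  [16] #.... => #  t=0,i=10
  [15] .#### => .  t=0,i=4
  [14] .###. => .  t=0,i=15
  [13] .##.# => .  t=4,i=7
  [12] .##.. => .  t=1,i=13
  [11] .#.## => #  t=3,i=11
  [10] .#.#. => #  t=3,i=9
  [9] .#..# => #  t=4,i=12
  [8] .#... => .  t=2,i=11
  [7] ..### => .  t=0,i=3
  [6] ..##. => .  t=2,i=14
  [5] ..#.# => .  t=3,i=8
  [4] ..#.. => #  t=2,i=10
  [3] ...## => #  t=0,i=13
  [2] ...#. => #  t=3,i=7
  [1] ....# => #  t=0,i=12
  [0] ..... => .  t=0,i=11
  bits 00110111100110110000111000011110 = 932908574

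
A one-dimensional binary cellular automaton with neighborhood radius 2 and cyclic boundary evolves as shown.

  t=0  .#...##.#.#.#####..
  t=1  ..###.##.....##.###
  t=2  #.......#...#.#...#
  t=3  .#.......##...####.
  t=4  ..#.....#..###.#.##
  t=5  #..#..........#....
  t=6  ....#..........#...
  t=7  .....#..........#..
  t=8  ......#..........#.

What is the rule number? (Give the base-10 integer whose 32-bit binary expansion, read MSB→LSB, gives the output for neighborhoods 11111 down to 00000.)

  [31] ##### => #  t=0,i=14
  [30] ####. => .  t=0,i=15
  [29] ###.# => .  t=1,i=4
  [28] ###.. => #  t=0,i=16
  [27] ##.## => .  t=1,i=5
  [26] ##.#. => #  t=0,i=7
  [25] ##..# => #  t=1,i=0
  [24] ##... => #  t=0,i=17
  [23] #.### => .  t=0,i=12
  [22] #.##. => .  t=1,i=6
  [21] #.#.# => .  t=0,i=8
  [20] #.#.. => #  t=2,i=14
  [19] #..## => .  t=1,i=1
  [18] #..#. => .  t=3,i=0
  [17] #...# => #  t=0,i=3
  [16] #.... => .  t=1,i=9
  [15] .#### => #  t=0,i=13
  [14] .###. => .  t=1,i=3
  [13] .##.# => #  t=0,i=6
  [12] .##.. => .  t=1,i=7
  [11] .#.## => .  t=0,i=11
  [10] .#.#. => .  t=0,i=9
  [9] .#..# => .  t=4,i=9
  [8] .#... => #  t=0,i=2
  [7] ..### => .  t=1,i=2
  [6] ..##. => .  t=0,i=5
  [5] ..#.# => .  t=2,i=12
  [4] ..#.. => .  t=0,i=1
  [3] ...## => #  t=0,i=4
  [2] ...#. => .  t=0,i=0
  [1] ....# => .  t=1,i=11
  [0] ..... => .  t=1,i=10
  bits 10010111000100101010000100001000 = 2534580488

2534580488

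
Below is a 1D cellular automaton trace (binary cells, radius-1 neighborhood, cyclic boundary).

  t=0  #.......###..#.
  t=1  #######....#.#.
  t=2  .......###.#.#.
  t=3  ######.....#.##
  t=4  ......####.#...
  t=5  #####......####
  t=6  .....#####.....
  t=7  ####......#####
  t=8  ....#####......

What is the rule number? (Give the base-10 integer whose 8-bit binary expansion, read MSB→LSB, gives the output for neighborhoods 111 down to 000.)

  [7] ### => .  t=0,i=9
  [6] ##. => .  t=0,i=10
  [5] #.# => .  t=0,i=14
  [4] #.. => #  t=0,i=1
  [3] .## => .  t=0,i=8
  [2] .#. => #  t=0,i=0
  [1] ..# => .  t=0,i=7
  [0] ... => #  t=0,i=2
  bits 00010101 = 21

21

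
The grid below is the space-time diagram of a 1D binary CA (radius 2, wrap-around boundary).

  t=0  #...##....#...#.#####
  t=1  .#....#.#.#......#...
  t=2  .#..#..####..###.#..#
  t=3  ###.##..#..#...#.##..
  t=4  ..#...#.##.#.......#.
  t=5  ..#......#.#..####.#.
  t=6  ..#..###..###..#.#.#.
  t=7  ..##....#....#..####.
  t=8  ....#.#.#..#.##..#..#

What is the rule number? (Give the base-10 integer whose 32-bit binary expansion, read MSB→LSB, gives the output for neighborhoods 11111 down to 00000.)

  ##### -> .   bit 31 = 0  t=0,i=18
  ####. -> .   bit 30 = 0  t=0,i=20
  ###.# -> #   bit 29 = 1  t=2,i=15
  ###.. -> .   bit 28 = 0  t=0,i=0
  ##.## -> .   bit 27 = 0  t=3,i=3
  ##.#. -> .   bit 26 = 0  t=2,i=16
  ##..# -> #   bit 25 = 1  t=2,i=11
  ##... -> #   bit 24 = 1  t=0,i=1
  #.### -> .   bit 23 = 0  t=0,i=16
  #.##. -> .   bit 22 = 0  t=3,i=4
  #.#.# -> #   bit 21 = 1  t=1,i=8
  #.#.. -> #   bit 20 = 1  t=1,i=10
  #..## -> .   bit 19 = 0  t=2,i=6
  #..#. -> .   bit 18 = 0  t=2,i=3
  #...# -> .   bit 17 = 0  t=0,i=2
  #.... -> .   bit 16 = 0  t=0,i=7
  .#### -> #   bit 15 = 1  t=0,i=17
  .###. -> .   bit 14 = 0  t=2,i=14
  .##.# -> #   bit 13 = 1  t=4,i=9
  .##.. -> .   bit 12 = 0  t=0,i=5
  .#.## -> .   bit 11 = 0  t=0,i=15
  .#.#. -> #   bit 10 = 1  t=1,i=7
  .#..# -> #   bit 9 = 1  t=2,i=2
  .#... -> .   bit 8 = 0  t=0,i=11
  ..### -> .   bit 7 = 0  t=2,i=7
  ..##. -> .   bit 6 = 0  t=0,i=4
  ..#.# -> .   bit 5 = 0  t=0,i=14
  ..#.. -> #   bit 4 = 1  t=0,i=10
  ...## -> .   bit 3 = 0  t=0,i=3
  ...#. -> .   bit 2 = 0  t=0,i=9
  ....# -> #   bit 1 = 1  t=0,i=8
  ..... -> #   bit 0 = 1  t=1,i=13
  bits 00100011001100001010011000010011 = 590390803

590390803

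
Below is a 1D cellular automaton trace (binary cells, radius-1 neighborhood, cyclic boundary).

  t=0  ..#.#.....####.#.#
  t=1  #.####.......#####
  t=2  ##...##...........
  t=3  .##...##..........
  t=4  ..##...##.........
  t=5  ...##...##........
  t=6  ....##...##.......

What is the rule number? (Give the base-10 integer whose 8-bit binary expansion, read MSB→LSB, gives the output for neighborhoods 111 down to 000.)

116

  ###|.  b7=0 t=0,i=11
  ##.|#  b6=1 t=0,i=13
  #.#|#  b5=1 t=0,i=3
  #..|#  b4=1 t=0,i=0
  .##|.  b3=0 t=0,i=10
  .#.|#  b2=1 t=0,i=2
  ..#|.  b1=0 t=0,i=1
  ...|.  b0=0 t=0,i=6
  bits 01110100 = 116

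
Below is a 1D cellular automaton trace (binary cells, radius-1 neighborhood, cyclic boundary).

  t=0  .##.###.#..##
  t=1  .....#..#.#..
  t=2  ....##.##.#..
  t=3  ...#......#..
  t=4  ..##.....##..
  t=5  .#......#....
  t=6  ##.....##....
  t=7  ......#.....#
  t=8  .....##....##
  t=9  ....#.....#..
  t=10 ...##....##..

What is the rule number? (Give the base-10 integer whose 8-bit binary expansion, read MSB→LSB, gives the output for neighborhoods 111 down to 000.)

134

  nb ###: next=#  (t=0,i=5, bit7=1)
  nb ##.: next=.  (t=0,i=2, bit6=0)
  nb #.#: next=.  (t=0,i=0, bit5=0)
  nb #..: next=.  (t=0,i=9, bit4=0)
  nb .##: next=.  (t=0,i=1, bit3=0)
  nb .#.: next=#  (t=0,i=8, bit2=1)
  nb ..#: next=#  (t=0,i=10, bit1=1)
  nb ...: next=.  (t=1,i=0, bit0=0)
  bits 10000110 = 134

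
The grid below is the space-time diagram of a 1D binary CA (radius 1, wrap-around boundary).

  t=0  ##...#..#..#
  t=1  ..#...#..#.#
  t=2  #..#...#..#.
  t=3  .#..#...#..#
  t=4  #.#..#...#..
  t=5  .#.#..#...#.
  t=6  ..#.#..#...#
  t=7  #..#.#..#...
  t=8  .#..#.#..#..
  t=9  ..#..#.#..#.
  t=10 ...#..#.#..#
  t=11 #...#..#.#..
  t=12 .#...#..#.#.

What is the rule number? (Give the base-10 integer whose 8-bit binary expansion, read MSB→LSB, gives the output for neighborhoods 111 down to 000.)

56

  ###|.  b7=0 t=0,i=0
  ##.|.  b6=0 t=0,i=1
  #.#|#  b5=1 t=1,i=10
  #..|#  b4=1 t=0,i=2
  .##|#  b3=1 t=0,i=11
  .#.|.  b2=0 t=0,i=5
  ..#|.  b1=0 t=0,i=4
  ...|.  b0=0 t=0,i=3
  bits 00111000 = 56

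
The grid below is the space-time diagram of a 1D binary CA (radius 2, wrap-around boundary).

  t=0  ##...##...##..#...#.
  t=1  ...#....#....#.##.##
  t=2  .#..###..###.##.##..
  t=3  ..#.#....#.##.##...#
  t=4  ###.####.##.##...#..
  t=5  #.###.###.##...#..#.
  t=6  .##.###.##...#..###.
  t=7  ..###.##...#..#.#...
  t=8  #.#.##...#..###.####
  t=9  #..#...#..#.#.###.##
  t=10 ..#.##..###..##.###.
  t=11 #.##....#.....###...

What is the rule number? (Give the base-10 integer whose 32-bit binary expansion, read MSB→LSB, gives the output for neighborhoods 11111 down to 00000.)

3902221219

  nb #####: next=#  (t=8,i=18, bit31=1)
  nb ####.: next=#  (t=4,i=6, bit30=1)
  nb ###.#: next=#  (t=2,i=11, bit29=1)
  nb ###..: next=.  (t=2,i=6, bit28=0)
  nb ##.##: next=#  (t=1,i=17, bit27=1)
  nb ##.#.: next=.  (t=8,i=1, bit26=0)
  nb ##..#: next=.  (t=0,i=12, bit25=0)
  nb ##...: next=.  (t=0,i=2, bit24=0)
  nb #.###: next=#  (t=4,i=4, bit23=1)
  nb #.##.: next=.  (t=0,i=0, bit22=0)
  nb #.#.#: next=.  (t=5,i=0, bit21=0)
  nb #.#..: next=#  (t=3,i=4, bit20=1)
  nb #..##: next=.  (t=2,i=3, bit19=0)
  nb #..#.: next=#  (t=0,i=13, bit18=1)
  nb #...#: next=#  (t=0,i=3, bit17=1)
  nb #....: next=#  (t=1,i=5, bit16=1)
  nb .####: next=.  (t=4,i=5, bit15=0)
  nb .###.: next=.  (t=2,i=5, bit14=0)
  nb .##.#: next=#  (t=1,i=16, bit13=1)
  nb .##..: next=.  (t=0,i=1, bit12=0)
  nb .#.##: next=#  (t=0,i=19, bit11=1)
  nb .#.#.: next=.  (t=3,i=3, bit10=0)
  nb .#..#: next=#  (t=2,i=2, bit9=1)
  nb .#...: next=#  (t=0,i=15, bit8=1)
  nb ..###: next=#  (t=2,i=4, bit7=1)
  nb ..##.: next=.  (t=0,i=5, bit6=0)
  nb ..#.#: next=#  (t=0,i=18, bit5=1)
  nb ..#..: next=.  (t=0,i=14, bit4=0)
  nb ...##: next=.  (t=0,i=4, bit3=0)
  nb ...#.: next=.  (t=0,i=17, bit2=0)
  nb ....#: next=#  (t=1,i=6, bit1=1)
  nb .....: next=#  (t=7,i=19, bit0=1)
  bits 11101000100101110010101110100011 = 3902221219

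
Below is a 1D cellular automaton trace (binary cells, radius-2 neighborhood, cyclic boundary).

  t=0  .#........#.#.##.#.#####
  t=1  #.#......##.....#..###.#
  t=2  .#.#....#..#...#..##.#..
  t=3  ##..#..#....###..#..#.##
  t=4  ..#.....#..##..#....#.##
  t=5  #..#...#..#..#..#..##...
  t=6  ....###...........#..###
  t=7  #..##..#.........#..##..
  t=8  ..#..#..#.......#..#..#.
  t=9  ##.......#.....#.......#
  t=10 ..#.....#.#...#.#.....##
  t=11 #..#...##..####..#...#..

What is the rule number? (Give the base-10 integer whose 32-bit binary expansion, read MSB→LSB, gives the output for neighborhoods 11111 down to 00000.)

  [31] ##### => #  t=0,i=21
  [30] ####. => .  t=0,i=22
  [29] ###.# => #  t=0,i=23
  [28] ###.. => .  t=3,i=1
  [27] ##.## => .  t=1,i=22
  [26] ##.#. => #  t=0,i=0
  [25] ##..# => #  t=3,i=2
  [24] ##... => #  t=1,i=11
  [23] #.### => #  t=0,i=19
  [22] #.##. => .  t=0,i=14
  [21] #.#.# => .  t=0,i=12
  [20] #.#.. => .  t=0,i=1
  [19] #..## => #  t=1,i=18
  [18] #..#. => .  t=2,i=10
  [17] #...# => #  t=2,i=13
  [16] #.... => .  t=0,i=3
  [15] .#### => #  t=0,i=20
  [14] .###. => .  t=1,i=20
  [13] .##.# => .  t=0,i=15
  [12] .##.. => .  t=1,i=10
  [11] .#.## => .  t=0,i=13
  [10] .#.#. => .  t=0,i=11
  [9] .#..# => .  t=1,i=17
  [8] .#... => #  t=0,i=2
  [7] ..### => #  t=1,i=19
  [6] ..##. => .  t=1,i=9
  [5] ..#.# => #  t=0,i=10
  [4] ..#.. => .  t=1,i=16
  [3] ...## => #  t=1,i=8
  [2] ...#. => #  t=0,i=9
  [1] ....# => .  t=0,i=8
  [0] ..... => .  t=0,i=4
  bits 10100111100010101000000110101100 = 2810872236

2810872236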